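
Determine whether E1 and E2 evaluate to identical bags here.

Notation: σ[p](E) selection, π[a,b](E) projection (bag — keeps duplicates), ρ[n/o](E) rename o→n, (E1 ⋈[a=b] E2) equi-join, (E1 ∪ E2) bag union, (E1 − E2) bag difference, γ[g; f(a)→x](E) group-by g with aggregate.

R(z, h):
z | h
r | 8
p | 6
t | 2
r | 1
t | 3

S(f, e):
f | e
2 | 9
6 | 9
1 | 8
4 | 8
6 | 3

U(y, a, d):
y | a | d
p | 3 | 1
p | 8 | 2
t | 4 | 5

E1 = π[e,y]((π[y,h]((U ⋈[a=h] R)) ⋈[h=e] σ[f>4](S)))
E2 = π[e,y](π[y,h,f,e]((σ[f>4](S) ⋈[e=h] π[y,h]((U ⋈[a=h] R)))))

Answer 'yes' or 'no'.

E1 stepwise |·|:
  U → 3
  R → 5
  (U ⋈[a=h] R) → 2
  π[y,h]((U ⋈[a=h] R)) → 2
  S → 5
  σ[f>4](S) → 2
  (π[y,h]((U ⋈[a=h] R)) ⋈[h=e] σ[f>4](S)) → 1
  π[e,y]((π[y,h]((U ⋈[a=h] R)) ⋈[h=e] σ[f>4](S))) → 1
E2 stepwise |·|:
  S → 5
  σ[f>4](S) → 2
  U → 3
  R → 5
  (U ⋈[a=h] R) → 2
  π[y,h]((U ⋈[a=h] R)) → 2
  (σ[f>4](S) ⋈[e=h] π[y,h]((U ⋈[a=h] R))) → 1
  π[y,h,f,e]((σ[f>4](S) ⋈[e=h] π[y,h]((U ⋈[a=h] R)))) → 1
  π[e,y](π[y,h,f,e]((σ[f>4](S) ⋈[e=h] π[y,h]((U ⋈[a=h] R))))) → 1

E1 and E2 produce the same multiset:
e | y
3 | p

yes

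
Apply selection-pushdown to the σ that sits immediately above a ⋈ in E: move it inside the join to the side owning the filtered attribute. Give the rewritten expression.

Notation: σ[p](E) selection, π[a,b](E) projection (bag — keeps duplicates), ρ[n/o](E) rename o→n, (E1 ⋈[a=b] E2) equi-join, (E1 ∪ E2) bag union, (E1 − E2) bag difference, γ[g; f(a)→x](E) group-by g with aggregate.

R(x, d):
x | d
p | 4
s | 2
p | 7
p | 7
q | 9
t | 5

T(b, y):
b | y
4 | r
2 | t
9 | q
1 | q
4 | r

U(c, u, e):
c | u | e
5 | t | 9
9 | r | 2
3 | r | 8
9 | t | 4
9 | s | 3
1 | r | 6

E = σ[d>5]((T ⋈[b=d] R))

σ filters on d, owned by the right side.
E' = (T ⋈[b=d] σ[d>5](R))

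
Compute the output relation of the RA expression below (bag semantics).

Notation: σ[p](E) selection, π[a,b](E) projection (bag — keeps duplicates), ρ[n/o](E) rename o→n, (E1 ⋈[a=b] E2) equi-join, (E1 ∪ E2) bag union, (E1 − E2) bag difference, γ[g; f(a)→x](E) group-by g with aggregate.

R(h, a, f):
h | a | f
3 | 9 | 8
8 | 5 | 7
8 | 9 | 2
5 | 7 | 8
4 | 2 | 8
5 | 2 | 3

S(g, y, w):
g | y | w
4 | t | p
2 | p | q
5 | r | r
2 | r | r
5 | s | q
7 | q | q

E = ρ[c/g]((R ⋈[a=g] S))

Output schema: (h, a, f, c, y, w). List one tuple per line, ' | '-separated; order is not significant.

Subexpression sizes:
  R → 6
  S → 6
  (R ⋈[a=g] S) → 7
  ρ[c/g]((R ⋈[a=g] S)) → 7

== RESULT ==
h | a | f | c | y | w
4 | 2 | 8 | 2 | p | q
4 | 2 | 8 | 2 | r | r
5 | 2 | 3 | 2 | p | q
5 | 2 | 3 | 2 | r | r
5 | 7 | 8 | 7 | q | q
8 | 5 | 7 | 5 | r | r
8 | 5 | 7 | 5 | s | q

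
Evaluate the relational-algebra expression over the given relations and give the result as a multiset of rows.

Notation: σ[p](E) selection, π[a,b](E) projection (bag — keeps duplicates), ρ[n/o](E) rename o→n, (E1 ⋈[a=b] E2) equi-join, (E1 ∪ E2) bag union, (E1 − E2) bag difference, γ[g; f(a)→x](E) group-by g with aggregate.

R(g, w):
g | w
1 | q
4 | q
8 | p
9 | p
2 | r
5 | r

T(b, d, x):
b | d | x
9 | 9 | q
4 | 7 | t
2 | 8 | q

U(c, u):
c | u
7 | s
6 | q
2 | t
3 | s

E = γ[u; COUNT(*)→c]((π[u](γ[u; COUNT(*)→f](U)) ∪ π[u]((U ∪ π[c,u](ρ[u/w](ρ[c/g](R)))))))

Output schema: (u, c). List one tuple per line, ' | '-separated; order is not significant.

Stepwise |·|:
  U → 4
  γ[u; COUNT(*)→f](U) → 3
  π[u](γ[u; COUNT(*)→f](U)) → 3
  U → 4
  R → 6
  ρ[c/g](R) → 6
  ρ[u/w](ρ[c/g](R)) → 6
  π[c,u](ρ[u/w](ρ[c/g](R))) → 6
  (U ∪ π[c,u](ρ[u/w](ρ[c/g](R)))) → 10
  π[u]((U ∪ π[c,u](ρ[u/w](ρ[c/g](R))))) → 10
  (π[u](γ[u; COUNT(*)→f](U)) ∪ π[u]((U ∪ π[c,u](ρ[u/w](ρ[c/g](R)))))) → 13
  γ[u; COUNT(*)→c]((π[u](γ[u; COUNT(*)→f](U)) ∪ π[u]((U ∪ π[c,u](ρ[u/w](ρ[c/g](R))))))) → 5

== RESULT ==
u | c
p | 2
q | 4
r | 2
s | 3
t | 2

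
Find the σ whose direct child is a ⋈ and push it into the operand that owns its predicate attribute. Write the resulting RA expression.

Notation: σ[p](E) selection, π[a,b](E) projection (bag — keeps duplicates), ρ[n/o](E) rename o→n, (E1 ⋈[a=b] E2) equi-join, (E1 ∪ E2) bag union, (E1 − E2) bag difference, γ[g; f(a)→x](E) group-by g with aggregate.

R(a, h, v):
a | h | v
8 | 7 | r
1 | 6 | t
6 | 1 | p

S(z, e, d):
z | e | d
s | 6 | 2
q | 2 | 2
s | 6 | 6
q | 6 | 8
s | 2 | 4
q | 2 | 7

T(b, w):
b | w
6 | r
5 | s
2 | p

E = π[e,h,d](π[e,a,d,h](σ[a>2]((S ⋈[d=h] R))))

σ filters on a, owned by the right side.
E' = π[e,h,d](π[e,a,d,h]((S ⋈[d=h] σ[a>2](R))))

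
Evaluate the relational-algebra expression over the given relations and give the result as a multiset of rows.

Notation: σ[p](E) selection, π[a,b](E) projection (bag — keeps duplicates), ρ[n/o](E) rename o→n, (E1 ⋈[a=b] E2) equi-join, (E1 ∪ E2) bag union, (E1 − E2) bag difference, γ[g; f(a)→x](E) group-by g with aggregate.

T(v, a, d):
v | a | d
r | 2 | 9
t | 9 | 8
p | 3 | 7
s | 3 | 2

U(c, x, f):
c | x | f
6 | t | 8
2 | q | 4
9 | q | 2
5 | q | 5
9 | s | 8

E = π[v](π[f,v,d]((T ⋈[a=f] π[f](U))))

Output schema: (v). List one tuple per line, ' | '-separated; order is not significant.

Subexpression sizes:
  T → 4
  U → 5
  π[f](U) → 5
  (T ⋈[a=f] π[f](U)) → 1
  π[f,v,d]((T ⋈[a=f] π[f](U))) → 1
  π[v](π[f,v,d]((T ⋈[a=f] π[f](U)))) → 1

== RESULT ==
v
r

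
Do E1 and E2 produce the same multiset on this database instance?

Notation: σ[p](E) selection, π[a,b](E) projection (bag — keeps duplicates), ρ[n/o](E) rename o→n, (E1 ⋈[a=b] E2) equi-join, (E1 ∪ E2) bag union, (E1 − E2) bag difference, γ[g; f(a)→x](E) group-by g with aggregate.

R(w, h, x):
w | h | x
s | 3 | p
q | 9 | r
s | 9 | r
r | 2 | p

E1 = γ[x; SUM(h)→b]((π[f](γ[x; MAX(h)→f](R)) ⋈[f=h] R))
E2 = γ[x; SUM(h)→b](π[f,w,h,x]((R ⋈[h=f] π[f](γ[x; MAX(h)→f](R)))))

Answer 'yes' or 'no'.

E1 subexpression sizes:
  R → 4
  γ[x; MAX(h)→f](R) → 2
  π[f](γ[x; MAX(h)→f](R)) → 2
  R → 4
  (π[f](γ[x; MAX(h)→f](R)) ⋈[f=h] R) → 3
  γ[x; SUM(h)→b]((π[f](γ[x; MAX(h)→f](R)) ⋈[f=h] R)) → 2
E2 subexpression sizes:
  R → 4
  R → 4
  γ[x; MAX(h)→f](R) → 2
  π[f](γ[x; MAX(h)→f](R)) → 2
  (R ⋈[h=f] π[f](γ[x; MAX(h)→f](R))) → 3
  π[f,w,h,x]((R ⋈[h=f] π[f](γ[x; MAX(h)→f](R)))) → 3
  γ[x; SUM(h)→b](π[f,w,h,x]((R ⋈[h=f] π[f](γ[x; MAX(h)→f](R))))) → 2

E1 and E2 produce the same multiset:
x | b
p | 3
r | 18

yes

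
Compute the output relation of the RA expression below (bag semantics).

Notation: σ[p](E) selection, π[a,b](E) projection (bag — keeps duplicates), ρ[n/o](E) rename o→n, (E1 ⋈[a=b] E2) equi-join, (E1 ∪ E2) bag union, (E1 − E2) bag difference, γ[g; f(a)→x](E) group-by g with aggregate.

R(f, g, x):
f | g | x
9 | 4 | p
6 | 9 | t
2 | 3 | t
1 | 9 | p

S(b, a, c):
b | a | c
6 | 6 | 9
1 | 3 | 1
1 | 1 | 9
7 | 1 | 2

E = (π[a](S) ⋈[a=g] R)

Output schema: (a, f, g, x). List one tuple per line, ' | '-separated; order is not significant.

Stepwise |·|:
  S → 4
  π[a](S) → 4
  R → 4
  (π[a](S) ⋈[a=g] R) → 1

== RESULT ==
a | f | g | x
3 | 2 | 3 | t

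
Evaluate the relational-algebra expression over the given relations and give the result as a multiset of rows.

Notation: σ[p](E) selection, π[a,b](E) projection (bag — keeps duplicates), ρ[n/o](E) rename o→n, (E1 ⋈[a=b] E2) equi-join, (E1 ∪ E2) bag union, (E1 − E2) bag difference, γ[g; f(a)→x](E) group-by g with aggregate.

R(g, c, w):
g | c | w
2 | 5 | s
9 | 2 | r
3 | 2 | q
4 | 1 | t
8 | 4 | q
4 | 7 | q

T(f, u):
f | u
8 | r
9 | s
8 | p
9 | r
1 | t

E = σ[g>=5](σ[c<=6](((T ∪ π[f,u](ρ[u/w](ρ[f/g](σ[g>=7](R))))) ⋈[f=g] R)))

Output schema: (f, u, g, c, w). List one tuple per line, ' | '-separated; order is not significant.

Stepwise |·|:
  T → 5
  R → 6
  σ[g>=7](R) → 2
  ρ[f/g](σ[g>=7](R)) → 2
  ρ[u/w](ρ[f/g](σ[g>=7](R))) → 2
  π[f,u](ρ[u/w](ρ[f/g](σ[g>=7](R)))) → 2
  (T ∪ π[f,u](ρ[u/w](ρ[f/g](σ[g>=7](R))))) → 7
  R → 6
  ((T ∪ π[f,u](ρ[u/w](ρ[f/g](σ[g>=7](R))))) ⋈[f=g] R) → 6
  σ[c<=6](((T ∪ π[f,u](ρ[u/w](ρ[f/g](σ[g>=7](R))))) ⋈[f=g] R)) → 6
  σ[g>=5](σ[c<=6](((T ∪ π[f,u](ρ[u/w](ρ[f/g](σ[g>=7](R))))) ⋈[f=g] R))) → 6

== RESULT ==
f | u | g | c | w
8 | p | 8 | 4 | q
8 | q | 8 | 4 | q
8 | r | 8 | 4 | q
9 | r | 9 | 2 | r
9 | r | 9 | 2 | r
9 | s | 9 | 2 | r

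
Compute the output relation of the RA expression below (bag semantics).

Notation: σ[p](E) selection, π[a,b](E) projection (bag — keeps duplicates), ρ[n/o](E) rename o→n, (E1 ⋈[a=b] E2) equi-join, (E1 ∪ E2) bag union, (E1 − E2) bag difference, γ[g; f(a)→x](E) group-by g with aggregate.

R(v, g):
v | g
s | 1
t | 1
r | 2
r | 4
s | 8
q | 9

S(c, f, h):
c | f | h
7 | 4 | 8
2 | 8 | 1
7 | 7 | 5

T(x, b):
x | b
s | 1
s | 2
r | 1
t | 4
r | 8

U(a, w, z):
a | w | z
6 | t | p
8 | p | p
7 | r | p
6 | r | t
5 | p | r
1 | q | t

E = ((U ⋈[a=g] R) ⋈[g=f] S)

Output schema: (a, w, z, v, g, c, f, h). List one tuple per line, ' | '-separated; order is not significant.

Stepwise |·|:
  U → 6
  R → 6
  (U ⋈[a=g] R) → 3
  S → 3
  ((U ⋈[a=g] R) ⋈[g=f] S) → 1

== RESULT ==
a | w | z | v | g | c | f | h
8 | p | p | s | 8 | 2 | 8 | 1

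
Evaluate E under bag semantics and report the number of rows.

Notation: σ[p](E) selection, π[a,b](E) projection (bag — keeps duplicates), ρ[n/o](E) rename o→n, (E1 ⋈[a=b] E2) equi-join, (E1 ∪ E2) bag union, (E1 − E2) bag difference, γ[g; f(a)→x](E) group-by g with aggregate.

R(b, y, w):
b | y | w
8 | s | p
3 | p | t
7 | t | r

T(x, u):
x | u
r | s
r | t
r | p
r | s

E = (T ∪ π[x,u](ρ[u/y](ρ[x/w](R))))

Row counts bottom-up:
  T → 4
  R → 3
  ρ[x/w](R) → 3
  ρ[u/y](ρ[x/w](R)) → 3
  π[x,u](ρ[u/y](ρ[x/w](R))) → 3
  (T ∪ π[x,u](ρ[u/y](ρ[x/w](R)))) → 7

|E| = 7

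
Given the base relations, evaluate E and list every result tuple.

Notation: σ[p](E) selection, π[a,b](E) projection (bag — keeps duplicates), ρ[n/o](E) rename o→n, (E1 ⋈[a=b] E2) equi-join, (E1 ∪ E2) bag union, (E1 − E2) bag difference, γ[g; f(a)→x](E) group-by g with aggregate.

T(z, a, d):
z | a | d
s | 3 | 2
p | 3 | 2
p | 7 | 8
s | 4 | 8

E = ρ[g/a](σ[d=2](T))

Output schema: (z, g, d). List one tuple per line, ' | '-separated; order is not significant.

Row counts bottom-up:
  T → 4
  σ[d=2](T) → 2
  ρ[g/a](σ[d=2](T)) → 2

== RESULT ==
z | g | d
p | 3 | 2
s | 3 | 2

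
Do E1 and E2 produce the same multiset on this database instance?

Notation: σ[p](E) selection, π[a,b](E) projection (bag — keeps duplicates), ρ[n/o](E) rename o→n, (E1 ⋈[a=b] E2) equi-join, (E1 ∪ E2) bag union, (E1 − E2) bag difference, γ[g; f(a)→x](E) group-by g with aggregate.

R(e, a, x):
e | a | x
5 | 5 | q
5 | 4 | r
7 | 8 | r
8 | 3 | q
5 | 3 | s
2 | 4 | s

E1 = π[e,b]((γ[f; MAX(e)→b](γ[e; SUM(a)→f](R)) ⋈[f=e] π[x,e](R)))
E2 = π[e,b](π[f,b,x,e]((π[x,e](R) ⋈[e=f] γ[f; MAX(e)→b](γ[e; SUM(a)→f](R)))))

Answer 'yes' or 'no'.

E1 per-node cardinality:
  R → 6
  γ[e; SUM(a)→f](R) → 4
  γ[f; MAX(e)→b](γ[e; SUM(a)→f](R)) → 4
  R → 6
  π[x,e](R) → 6
  (γ[f; MAX(e)→b](γ[e; SUM(a)→f](R)) ⋈[f=e] π[x,e](R)) → 1
  π[e,b]((γ[f; MAX(e)→b](γ[e; SUM(a)→f](R)) ⋈[f=e] π[x,e](R))) → 1
E2 per-node cardinality:
  R → 6
  π[x,e](R) → 6
  R → 6
  γ[e; SUM(a)→f](R) → 4
  γ[f; MAX(e)→b](γ[e; SUM(a)→f](R)) → 4
  (π[x,e](R) ⋈[e=f] γ[f; MAX(e)→b](γ[e; SUM(a)→f](R))) → 1
  π[f,b,x,e]((π[x,e](R) ⋈[e=f] γ[f; MAX(e)→b](γ[e; SUM(a)→f](R)))) → 1
  π[e,b](π[f,b,x,e]((π[x,e](R) ⋈[e=f] γ[f; MAX(e)→b](γ[e; SUM(a)→f](R))))) → 1

E1 and E2 produce the same multiset:
e | b
8 | 7

yes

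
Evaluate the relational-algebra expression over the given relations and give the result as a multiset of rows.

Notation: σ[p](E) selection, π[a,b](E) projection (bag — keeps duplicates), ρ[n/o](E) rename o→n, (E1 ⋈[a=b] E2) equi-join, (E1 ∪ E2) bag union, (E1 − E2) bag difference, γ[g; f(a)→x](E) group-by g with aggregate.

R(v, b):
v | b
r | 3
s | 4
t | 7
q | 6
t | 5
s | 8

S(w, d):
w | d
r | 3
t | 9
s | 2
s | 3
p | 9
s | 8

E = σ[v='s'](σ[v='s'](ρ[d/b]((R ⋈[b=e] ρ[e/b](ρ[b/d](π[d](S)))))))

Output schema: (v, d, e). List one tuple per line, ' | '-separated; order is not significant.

Per-node cardinality:
  R → 6
  S → 6
  π[d](S) → 6
  ρ[b/d](π[d](S)) → 6
  ρ[e/b](ρ[b/d](π[d](S))) → 6
  (R ⋈[b=e] ρ[e/b](ρ[b/d](π[d](S)))) → 3
  ρ[d/b]((R ⋈[b=e] ρ[e/b](ρ[b/d](π[d](S))))) → 3
  σ[v='s'](ρ[d/b]((R ⋈[b=e] ρ[e/b](ρ[b/d](π[d](S)))))) → 1
  σ[v='s'](σ[v='s'](ρ[d/b]((R ⋈[b=e] ρ[e/b](ρ[b/d](π[d](S))))))) → 1

== RESULT ==
v | d | e
s | 8 | 8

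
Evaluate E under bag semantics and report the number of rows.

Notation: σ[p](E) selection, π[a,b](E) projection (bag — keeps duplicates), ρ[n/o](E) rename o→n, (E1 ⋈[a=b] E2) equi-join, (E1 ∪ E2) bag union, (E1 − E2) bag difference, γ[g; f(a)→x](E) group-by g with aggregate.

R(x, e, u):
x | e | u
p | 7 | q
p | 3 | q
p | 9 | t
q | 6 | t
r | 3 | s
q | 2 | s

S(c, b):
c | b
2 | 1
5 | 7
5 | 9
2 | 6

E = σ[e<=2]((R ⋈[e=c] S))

Per-node cardinality:
  R → 6
  S → 4
  (R ⋈[e=c] S) → 2
  σ[e<=2]((R ⋈[e=c] S)) → 2

|E| = 2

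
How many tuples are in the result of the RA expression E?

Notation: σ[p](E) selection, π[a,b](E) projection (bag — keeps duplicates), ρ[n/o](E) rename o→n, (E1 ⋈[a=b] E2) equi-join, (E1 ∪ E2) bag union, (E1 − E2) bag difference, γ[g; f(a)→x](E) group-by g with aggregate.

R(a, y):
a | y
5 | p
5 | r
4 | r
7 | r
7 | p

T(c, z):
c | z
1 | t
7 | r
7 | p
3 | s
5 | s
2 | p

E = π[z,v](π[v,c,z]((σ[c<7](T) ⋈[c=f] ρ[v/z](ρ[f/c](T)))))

Per-node cardinality:
  T → 6
  σ[c<7](T) → 4
  T → 6
  ρ[f/c](T) → 6
  ρ[v/z](ρ[f/c](T)) → 6
  (σ[c<7](T) ⋈[c=f] ρ[v/z](ρ[f/c](T))) → 4
  π[v,c,z]((σ[c<7](T) ⋈[c=f] ρ[v/z](ρ[f/c](T)))) → 4
  π[z,v](π[v,c,z]((σ[c<7](T) ⋈[c=f] ρ[v/z](ρ[f/c](T))))) → 4

|E| = 4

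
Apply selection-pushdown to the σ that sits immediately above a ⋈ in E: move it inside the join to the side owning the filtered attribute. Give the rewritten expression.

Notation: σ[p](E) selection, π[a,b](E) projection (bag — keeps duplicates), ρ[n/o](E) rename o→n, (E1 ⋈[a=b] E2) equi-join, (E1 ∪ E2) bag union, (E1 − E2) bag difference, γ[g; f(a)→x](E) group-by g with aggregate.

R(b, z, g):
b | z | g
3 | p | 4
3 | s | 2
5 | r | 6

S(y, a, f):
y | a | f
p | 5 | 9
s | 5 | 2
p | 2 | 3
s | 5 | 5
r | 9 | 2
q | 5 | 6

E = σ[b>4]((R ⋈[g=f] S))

σ filters on b, owned by the left side.
E' = (σ[b>4](R) ⋈[g=f] S)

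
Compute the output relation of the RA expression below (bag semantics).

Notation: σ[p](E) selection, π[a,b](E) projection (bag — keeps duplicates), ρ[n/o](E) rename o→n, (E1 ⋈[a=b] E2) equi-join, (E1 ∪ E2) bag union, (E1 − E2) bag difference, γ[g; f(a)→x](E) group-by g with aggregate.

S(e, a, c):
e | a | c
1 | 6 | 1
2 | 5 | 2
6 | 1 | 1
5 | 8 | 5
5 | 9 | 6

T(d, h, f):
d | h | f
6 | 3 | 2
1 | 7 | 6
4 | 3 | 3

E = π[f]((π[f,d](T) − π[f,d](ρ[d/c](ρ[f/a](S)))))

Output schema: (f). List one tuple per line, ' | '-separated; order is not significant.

Stepwise |·|:
  T → 3
  π[f,d](T) → 3
  S → 5
  ρ[f/a](S) → 5
  ρ[d/c](ρ[f/a](S)) → 5
  π[f,d](ρ[d/c](ρ[f/a](S))) → 5
  (π[f,d](T) − π[f,d](ρ[d/c](ρ[f/a](S)))) → 2
  π[f]((π[f,d](T) − π[f,d](ρ[d/c](ρ[f/a](S))))) → 2

== RESULT ==
f
2
3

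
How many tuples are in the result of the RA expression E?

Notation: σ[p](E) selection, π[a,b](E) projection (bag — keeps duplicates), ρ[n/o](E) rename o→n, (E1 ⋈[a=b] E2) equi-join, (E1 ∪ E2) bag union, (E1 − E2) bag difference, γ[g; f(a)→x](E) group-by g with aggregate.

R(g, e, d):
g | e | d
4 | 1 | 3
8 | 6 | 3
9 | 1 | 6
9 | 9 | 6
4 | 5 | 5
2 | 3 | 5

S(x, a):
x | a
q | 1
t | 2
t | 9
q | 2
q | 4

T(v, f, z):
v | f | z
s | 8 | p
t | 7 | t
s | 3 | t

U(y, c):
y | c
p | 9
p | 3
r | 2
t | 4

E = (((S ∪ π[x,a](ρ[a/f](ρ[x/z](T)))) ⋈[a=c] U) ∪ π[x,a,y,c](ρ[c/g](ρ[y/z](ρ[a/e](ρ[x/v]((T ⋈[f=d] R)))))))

Stepwise |·|:
  S → 5
  T → 3
  ρ[x/z](T) → 3
  ρ[a/f](ρ[x/z](T)) → 3
  π[x,a](ρ[a/f](ρ[x/z](T))) → 3
  (S ∪ π[x,a](ρ[a/f](ρ[x/z](T)))) → 8
  U → 4
  ((S ∪ π[x,a](ρ[a/f](ρ[x/z](T)))) ⋈[a=c] U) → 5
  T → 3
  R → 6
  (T ⋈[f=d] R) → 2
  ρ[x/v]((T ⋈[f=d] R)) → 2
  ρ[a/e](ρ[x/v]((T ⋈[f=d] R))) → 2
  ρ[y/z](ρ[a/e](ρ[x/v]((T ⋈[f=d] R)))) → 2
  ρ[c/g](ρ[y/z](ρ[a/e](ρ[x/v]((T ⋈[f=d] R))))) → 2
  π[x,a,y,c](ρ[c/g](ρ[y/z](ρ[a/e](ρ[x/v]((T ⋈[f=d] R)))))) → 2
  (((S ∪ π[x,a](ρ[a/f](ρ[x/z](T)))) ⋈[a=c] U) ∪ π[x,a,y,c](ρ[c/g](ρ[y/z](ρ[a/e](ρ[x/v]((T ⋈[f=d] R))))))) → 7

|E| = 7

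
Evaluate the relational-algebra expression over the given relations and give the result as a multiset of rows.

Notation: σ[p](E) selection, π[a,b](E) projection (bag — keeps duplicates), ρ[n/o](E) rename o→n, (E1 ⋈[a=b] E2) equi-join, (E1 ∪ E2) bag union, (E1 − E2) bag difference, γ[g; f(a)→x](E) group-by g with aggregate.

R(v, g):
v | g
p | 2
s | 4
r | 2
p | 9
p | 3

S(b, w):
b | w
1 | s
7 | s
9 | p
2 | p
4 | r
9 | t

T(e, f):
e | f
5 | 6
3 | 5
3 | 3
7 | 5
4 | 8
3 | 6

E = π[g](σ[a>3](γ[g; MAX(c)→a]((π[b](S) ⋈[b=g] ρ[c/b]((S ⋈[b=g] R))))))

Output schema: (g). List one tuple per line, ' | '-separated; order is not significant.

Per-node cardinality:
  S → 6
  π[b](S) → 6
  S → 6
  R → 5
  (S ⋈[b=g] R) → 5
  ρ[c/b]((S ⋈[b=g] R)) → 5
  (π[b](S) ⋈[b=g] ρ[c/b]((S ⋈[b=g] R))) → 7
  γ[g; MAX(c)→a]((π[b](S) ⋈[b=g] ρ[c/b]((S ⋈[b=g] R)))) → 3
  σ[a>3](γ[g; MAX(c)→a]((π[b](S) ⋈[b=g] ρ[c/b]((S ⋈[b=g] R))))) → 2
  π[g](σ[a>3](γ[g; MAX(c)→a]((π[b](S) ⋈[b=g] ρ[c/b]((S ⋈[b=g] R)))))) → 2

== RESULT ==
g
4
9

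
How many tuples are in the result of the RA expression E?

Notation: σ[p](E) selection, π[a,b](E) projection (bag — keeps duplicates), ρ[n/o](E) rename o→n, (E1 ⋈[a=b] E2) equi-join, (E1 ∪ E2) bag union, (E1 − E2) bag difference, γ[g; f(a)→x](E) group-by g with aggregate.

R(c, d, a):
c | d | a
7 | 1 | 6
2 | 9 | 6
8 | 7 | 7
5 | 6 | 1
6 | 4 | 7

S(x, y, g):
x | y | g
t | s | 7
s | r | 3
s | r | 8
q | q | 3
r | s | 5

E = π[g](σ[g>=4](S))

Per-node cardinality:
  S → 5
  σ[g>=4](S) → 3
  π[g](σ[g>=4](S)) → 3

|E| = 3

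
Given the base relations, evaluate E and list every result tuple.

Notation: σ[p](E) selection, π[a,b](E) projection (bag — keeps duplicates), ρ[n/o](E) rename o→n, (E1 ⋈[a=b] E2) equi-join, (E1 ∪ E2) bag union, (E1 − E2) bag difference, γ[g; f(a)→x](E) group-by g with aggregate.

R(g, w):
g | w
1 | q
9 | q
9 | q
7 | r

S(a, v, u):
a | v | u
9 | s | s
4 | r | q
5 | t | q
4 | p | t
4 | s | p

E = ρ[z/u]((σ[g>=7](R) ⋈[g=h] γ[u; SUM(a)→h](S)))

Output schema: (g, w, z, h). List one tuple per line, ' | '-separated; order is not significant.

Per-node cardinality:
  R → 4
  σ[g>=7](R) → 3
  S → 5
  γ[u; SUM(a)→h](S) → 4
  (σ[g>=7](R) ⋈[g=h] γ[u; SUM(a)→h](S)) → 4
  ρ[z/u]((σ[g>=7](R) ⋈[g=h] γ[u; SUM(a)→h](S))) → 4

== RESULT ==
g | w | z | h
9 | q | q | 9
9 | q | q | 9
9 | q | s | 9
9 | q | s | 9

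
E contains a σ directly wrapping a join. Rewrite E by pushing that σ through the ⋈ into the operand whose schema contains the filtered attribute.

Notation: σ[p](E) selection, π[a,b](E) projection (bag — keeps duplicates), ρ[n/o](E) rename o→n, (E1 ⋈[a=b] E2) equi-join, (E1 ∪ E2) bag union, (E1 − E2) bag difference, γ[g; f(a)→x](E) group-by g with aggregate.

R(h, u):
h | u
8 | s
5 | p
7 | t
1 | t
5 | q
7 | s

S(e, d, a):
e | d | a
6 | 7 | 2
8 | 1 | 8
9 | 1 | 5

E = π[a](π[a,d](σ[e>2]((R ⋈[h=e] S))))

σ filters on e, owned by the right side.
E' = π[a](π[a,d]((R ⋈[h=e] σ[e>2](S))))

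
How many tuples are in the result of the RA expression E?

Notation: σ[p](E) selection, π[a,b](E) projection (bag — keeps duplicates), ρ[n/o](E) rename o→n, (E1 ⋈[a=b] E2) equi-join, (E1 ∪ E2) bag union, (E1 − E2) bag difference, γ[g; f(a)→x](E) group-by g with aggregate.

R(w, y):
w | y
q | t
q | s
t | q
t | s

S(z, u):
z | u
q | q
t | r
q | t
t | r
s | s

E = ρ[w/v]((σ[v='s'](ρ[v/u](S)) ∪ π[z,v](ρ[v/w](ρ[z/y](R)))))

Per-node cardinality:
  S → 5
  ρ[v/u](S) → 5
  σ[v='s'](ρ[v/u](S)) → 1
  R → 4
  ρ[z/y](R) → 4
  ρ[v/w](ρ[z/y](R)) → 4
  π[z,v](ρ[v/w](ρ[z/y](R))) → 4
  (σ[v='s'](ρ[v/u](S)) ∪ π[z,v](ρ[v/w](ρ[z/y](R)))) → 5
  ρ[w/v]((σ[v='s'](ρ[v/u](S)) ∪ π[z,v](ρ[v/w](ρ[z/y](R))))) → 5

|E| = 5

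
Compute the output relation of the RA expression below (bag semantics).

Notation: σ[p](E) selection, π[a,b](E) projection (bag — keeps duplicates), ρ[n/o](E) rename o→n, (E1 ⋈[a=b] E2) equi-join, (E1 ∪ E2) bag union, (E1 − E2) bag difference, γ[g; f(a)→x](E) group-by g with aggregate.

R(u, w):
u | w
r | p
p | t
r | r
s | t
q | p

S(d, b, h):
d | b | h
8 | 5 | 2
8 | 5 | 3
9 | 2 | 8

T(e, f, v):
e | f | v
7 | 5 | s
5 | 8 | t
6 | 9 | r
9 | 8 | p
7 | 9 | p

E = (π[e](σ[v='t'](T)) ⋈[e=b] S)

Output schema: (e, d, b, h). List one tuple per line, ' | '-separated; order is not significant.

Stepwise |·|:
  T → 5
  σ[v='t'](T) → 1
  π[e](σ[v='t'](T)) → 1
  S → 3
  (π[e](σ[v='t'](T)) ⋈[e=b] S) → 2

== RESULT ==
e | d | b | h
5 | 8 | 5 | 2
5 | 8 | 5 | 3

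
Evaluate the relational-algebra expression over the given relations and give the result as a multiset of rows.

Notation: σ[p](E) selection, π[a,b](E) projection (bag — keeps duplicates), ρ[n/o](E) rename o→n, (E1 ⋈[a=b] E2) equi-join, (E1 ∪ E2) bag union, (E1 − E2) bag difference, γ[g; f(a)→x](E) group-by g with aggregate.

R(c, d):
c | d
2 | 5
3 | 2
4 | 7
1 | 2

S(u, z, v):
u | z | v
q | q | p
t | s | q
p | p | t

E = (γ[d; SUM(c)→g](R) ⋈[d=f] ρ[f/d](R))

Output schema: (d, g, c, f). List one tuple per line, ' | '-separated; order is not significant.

Stepwise |·|:
  R → 4
  γ[d; SUM(c)→g](R) → 3
  R → 4
  ρ[f/d](R) → 4
  (γ[d; SUM(c)→g](R) ⋈[d=f] ρ[f/d](R)) → 4

== RESULT ==
d | g | c | f
2 | 4 | 1 | 2
2 | 4 | 3 | 2
5 | 2 | 2 | 5
7 | 4 | 4 | 7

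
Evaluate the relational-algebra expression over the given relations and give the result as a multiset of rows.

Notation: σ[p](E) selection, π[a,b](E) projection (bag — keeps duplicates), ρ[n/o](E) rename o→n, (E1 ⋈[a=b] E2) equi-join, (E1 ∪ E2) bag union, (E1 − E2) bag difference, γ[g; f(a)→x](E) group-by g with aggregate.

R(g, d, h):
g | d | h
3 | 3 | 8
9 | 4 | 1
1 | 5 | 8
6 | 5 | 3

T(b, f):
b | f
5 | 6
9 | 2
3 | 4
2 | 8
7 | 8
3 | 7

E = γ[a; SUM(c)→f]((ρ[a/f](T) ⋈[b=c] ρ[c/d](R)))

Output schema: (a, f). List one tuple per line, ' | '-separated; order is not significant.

Subexpression sizes:
  T → 6
  ρ[a/f](T) → 6
  R → 4
  ρ[c/d](R) → 4
  (ρ[a/f](T) ⋈[b=c] ρ[c/d](R)) → 4
  γ[a; SUM(c)→f]((ρ[a/f](T) ⋈[b=c] ρ[c/d](R))) → 3

== RESULT ==
a | f
4 | 3
6 | 10
7 | 3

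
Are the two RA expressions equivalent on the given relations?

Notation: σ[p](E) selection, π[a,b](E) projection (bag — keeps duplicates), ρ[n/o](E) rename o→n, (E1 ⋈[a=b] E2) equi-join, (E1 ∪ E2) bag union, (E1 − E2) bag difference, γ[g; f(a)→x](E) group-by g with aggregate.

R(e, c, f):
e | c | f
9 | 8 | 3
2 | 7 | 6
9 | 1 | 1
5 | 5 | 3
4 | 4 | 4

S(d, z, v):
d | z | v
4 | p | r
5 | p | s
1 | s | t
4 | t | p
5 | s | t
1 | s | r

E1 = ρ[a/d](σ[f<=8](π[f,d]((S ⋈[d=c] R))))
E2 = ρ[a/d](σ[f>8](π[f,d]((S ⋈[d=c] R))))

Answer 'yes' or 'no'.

E1 row counts bottom-up:
  S → 6
  R → 5
  (S ⋈[d=c] R) → 6
  π[f,d]((S ⋈[d=c] R)) → 6
  σ[f<=8](π[f,d]((S ⋈[d=c] R))) → 6
  ρ[a/d](σ[f<=8](π[f,d]((S ⋈[d=c] R)))) → 6
E2 row counts bottom-up:
  S → 6
  R → 5
  (S ⋈[d=c] R) → 6
  π[f,d]((S ⋈[d=c] R)) → 6
  σ[f>8](π[f,d]((S ⋈[d=c] R))) → 0
  ρ[a/d](σ[f>8](π[f,d]((S ⋈[d=c] R)))) → 0

E1 result:
f | a
1 | 1
1 | 1
3 | 5
3 | 5
4 | 4
4 | 4
E2 result:
f | a
(0 rows)
Witness: (4, 4) appears 2× in E1 but 0× in E2.

no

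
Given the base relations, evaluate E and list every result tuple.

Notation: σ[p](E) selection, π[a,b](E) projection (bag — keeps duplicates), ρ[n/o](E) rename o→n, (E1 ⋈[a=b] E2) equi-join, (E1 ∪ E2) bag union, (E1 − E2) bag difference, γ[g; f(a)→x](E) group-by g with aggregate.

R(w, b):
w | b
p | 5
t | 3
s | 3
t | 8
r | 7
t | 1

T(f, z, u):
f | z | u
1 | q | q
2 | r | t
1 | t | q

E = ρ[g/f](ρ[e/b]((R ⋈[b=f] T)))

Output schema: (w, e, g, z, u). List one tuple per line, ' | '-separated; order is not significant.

Per-node cardinality:
  R → 6
  T → 3
  (R ⋈[b=f] T) → 2
  ρ[e/b]((R ⋈[b=f] T)) → 2
  ρ[g/f](ρ[e/b]((R ⋈[b=f] T))) → 2

== RESULT ==
w | e | g | z | u
t | 1 | 1 | q | q
t | 1 | 1 | t | q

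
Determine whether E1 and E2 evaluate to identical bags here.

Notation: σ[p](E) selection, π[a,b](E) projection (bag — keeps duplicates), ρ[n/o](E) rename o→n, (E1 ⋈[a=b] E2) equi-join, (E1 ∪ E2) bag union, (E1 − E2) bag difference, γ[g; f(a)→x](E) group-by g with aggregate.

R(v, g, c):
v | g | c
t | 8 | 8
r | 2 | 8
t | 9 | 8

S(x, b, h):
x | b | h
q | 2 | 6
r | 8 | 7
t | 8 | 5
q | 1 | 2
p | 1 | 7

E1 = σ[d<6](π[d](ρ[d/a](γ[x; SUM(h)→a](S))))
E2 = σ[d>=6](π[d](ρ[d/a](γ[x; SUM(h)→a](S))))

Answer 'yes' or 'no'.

E1 row counts bottom-up:
  S → 5
  γ[x; SUM(h)→a](S) → 4
  ρ[d/a](γ[x; SUM(h)→a](S)) → 4
  π[d](ρ[d/a](γ[x; SUM(h)→a](S))) → 4
  σ[d<6](π[d](ρ[d/a](γ[x; SUM(h)→a](S)))) → 1
E2 row counts bottom-up:
  S → 5
  γ[x; SUM(h)→a](S) → 4
  ρ[d/a](γ[x; SUM(h)→a](S)) → 4
  π[d](ρ[d/a](γ[x; SUM(h)→a](S))) → 4
  σ[d>=6](π[d](ρ[d/a](γ[x; SUM(h)→a](S)))) → 3

E1 result:
d
5
E2 result:
d
7
7
8
Witness: (7,) appears 0× in E1 but 2× in E2.

no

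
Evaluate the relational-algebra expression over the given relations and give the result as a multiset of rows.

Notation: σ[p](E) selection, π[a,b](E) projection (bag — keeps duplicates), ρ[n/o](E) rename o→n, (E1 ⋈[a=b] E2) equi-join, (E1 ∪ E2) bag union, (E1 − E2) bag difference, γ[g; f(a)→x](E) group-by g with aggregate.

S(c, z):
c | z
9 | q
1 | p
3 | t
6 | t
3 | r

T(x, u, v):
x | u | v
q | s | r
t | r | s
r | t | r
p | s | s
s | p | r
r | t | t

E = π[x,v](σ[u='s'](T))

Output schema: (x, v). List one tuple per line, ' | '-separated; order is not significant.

Per-node cardinality:
  T → 6
  σ[u='s'](T) → 2
  π[x,v](σ[u='s'](T)) → 2

== RESULT ==
x | v
p | s
q | r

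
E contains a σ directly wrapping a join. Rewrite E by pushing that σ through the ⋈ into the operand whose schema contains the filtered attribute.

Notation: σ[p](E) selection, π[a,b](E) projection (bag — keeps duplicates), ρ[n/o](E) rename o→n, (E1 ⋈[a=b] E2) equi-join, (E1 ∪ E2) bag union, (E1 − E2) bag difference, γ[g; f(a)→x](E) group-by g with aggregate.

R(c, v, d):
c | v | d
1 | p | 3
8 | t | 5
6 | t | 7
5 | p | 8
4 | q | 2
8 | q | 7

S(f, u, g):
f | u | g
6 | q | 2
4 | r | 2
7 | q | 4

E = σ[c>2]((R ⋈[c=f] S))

σ filters on c, owned by the left side.
E' = (σ[c>2](R) ⋈[c=f] S)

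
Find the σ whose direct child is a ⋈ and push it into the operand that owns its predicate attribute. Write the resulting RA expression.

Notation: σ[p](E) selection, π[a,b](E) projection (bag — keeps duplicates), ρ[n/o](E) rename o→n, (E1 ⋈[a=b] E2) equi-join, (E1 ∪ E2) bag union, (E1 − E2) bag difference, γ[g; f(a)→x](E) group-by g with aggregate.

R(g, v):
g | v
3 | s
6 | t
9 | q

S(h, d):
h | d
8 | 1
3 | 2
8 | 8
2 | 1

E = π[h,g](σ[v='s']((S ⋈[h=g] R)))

σ filters on v, owned by the right side.
E' = π[h,g]((S ⋈[h=g] σ[v='s'](R)))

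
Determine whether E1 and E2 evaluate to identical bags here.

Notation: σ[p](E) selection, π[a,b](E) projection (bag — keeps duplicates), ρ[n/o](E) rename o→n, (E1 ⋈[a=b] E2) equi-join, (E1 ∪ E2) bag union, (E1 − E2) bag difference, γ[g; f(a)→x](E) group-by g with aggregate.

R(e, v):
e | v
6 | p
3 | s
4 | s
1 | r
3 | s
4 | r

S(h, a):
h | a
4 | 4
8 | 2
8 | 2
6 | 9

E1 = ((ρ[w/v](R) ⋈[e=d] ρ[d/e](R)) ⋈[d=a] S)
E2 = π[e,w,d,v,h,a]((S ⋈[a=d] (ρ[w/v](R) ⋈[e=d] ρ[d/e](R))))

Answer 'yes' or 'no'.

E1 stepwise |·|:
  R → 6
  ρ[w/v](R) → 6
  R → 6
  ρ[d/e](R) → 6
  (ρ[w/v](R) ⋈[e=d] ρ[d/e](R)) → 10
  S → 4
  ((ρ[w/v](R) ⋈[e=d] ρ[d/e](R)) ⋈[d=a] S) → 4
E2 stepwise |·|:
  S → 4
  R → 6
  ρ[w/v](R) → 6
  R → 6
  ρ[d/e](R) → 6
  (ρ[w/v](R) ⋈[e=d] ρ[d/e](R)) → 10
  (S ⋈[a=d] (ρ[w/v](R) ⋈[e=d] ρ[d/e](R))) → 4
  π[e,w,d,v,h,a]((S ⋈[a=d] (ρ[w/v](R) ⋈[e=d] ρ[d/e](R)))) → 4

E1 and E2 produce the same multiset:
e | w | d | v | h | a
4 | r | 4 | r | 4 | 4
4 | r | 4 | s | 4 | 4
4 | s | 4 | r | 4 | 4
4 | s | 4 | s | 4 | 4

yes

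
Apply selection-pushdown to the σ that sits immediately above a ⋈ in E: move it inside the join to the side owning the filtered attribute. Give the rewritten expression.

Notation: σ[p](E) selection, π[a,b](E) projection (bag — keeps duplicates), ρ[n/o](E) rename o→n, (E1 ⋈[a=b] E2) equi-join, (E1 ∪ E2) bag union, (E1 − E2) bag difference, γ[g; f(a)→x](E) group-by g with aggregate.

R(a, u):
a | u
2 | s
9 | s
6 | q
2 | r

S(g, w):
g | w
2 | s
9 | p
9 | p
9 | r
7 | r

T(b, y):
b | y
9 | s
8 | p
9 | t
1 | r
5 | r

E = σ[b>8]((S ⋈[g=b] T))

σ filters on b, owned by the right side.
E' = (S ⋈[g=b] σ[b>8](T))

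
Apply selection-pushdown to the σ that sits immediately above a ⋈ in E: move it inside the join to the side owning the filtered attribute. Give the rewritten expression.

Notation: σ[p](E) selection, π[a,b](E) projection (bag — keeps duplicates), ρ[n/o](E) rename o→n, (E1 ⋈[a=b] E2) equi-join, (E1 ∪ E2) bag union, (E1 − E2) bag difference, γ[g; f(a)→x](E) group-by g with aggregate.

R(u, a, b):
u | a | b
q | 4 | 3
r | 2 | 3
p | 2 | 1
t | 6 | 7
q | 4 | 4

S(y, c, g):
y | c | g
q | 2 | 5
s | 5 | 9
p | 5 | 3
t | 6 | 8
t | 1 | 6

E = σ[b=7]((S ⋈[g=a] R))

σ filters on b, owned by the right side.
E' = (S ⋈[g=a] σ[b=7](R))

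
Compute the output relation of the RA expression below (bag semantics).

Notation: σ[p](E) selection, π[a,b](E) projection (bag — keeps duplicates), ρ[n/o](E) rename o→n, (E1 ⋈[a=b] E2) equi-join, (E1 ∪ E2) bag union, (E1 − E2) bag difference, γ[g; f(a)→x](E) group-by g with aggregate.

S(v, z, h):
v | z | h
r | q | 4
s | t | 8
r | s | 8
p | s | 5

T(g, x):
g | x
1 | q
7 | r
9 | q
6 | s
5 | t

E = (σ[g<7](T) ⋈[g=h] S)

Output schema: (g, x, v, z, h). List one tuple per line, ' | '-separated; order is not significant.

Row counts bottom-up:
  T → 5
  σ[g<7](T) → 3
  S → 4
  (σ[g<7](T) ⋈[g=h] S) → 1

== RESULT ==
g | x | v | z | h
5 | t | p | s | 5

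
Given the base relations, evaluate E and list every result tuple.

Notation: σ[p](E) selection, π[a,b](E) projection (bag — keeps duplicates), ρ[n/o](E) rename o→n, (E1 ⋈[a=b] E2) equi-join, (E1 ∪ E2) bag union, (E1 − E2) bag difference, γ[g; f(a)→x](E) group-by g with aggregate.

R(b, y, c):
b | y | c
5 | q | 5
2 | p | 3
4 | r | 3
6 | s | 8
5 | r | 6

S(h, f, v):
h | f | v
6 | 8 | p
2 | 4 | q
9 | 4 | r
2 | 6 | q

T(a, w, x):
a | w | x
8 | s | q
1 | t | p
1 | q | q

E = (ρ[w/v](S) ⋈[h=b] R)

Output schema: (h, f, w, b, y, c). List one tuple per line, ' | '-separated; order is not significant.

Subexpression sizes:
  S → 4
  ρ[w/v](S) → 4
  R → 5
  (ρ[w/v](S) ⋈[h=b] R) → 3

== RESULT ==
h | f | w | b | y | c
2 | 4 | q | 2 | p | 3
2 | 6 | q | 2 | p | 3
6 | 8 | p | 6 | s | 8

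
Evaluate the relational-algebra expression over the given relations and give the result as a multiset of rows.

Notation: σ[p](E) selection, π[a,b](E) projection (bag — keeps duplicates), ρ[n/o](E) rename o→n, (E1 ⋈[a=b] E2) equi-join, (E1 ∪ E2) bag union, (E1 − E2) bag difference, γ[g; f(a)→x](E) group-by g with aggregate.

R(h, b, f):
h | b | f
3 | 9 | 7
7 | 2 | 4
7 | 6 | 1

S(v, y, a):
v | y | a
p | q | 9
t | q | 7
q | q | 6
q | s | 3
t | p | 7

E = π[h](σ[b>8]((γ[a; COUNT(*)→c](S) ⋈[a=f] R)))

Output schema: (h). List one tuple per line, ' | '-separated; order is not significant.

Per-node cardinality:
  S → 5
  γ[a; COUNT(*)→c](S) → 4
  R → 3
  (γ[a; COUNT(*)→c](S) ⋈[a=f] R) → 1
  σ[b>8]((γ[a; COUNT(*)→c](S) ⋈[a=f] R)) → 1
  π[h](σ[b>8]((γ[a; COUNT(*)→c](S) ⋈[a=f] R))) → 1

== RESULT ==
h
3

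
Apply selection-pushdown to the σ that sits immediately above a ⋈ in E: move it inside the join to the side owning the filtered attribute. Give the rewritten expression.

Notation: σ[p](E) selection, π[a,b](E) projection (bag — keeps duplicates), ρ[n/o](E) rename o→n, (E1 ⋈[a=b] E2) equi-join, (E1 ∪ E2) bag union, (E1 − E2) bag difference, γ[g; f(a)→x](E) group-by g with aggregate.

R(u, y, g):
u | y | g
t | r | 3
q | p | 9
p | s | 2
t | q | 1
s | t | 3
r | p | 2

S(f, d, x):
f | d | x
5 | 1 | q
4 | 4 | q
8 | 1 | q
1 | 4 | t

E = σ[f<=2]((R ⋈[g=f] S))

σ filters on f, owned by the right side.
E' = (R ⋈[g=f] σ[f<=2](S))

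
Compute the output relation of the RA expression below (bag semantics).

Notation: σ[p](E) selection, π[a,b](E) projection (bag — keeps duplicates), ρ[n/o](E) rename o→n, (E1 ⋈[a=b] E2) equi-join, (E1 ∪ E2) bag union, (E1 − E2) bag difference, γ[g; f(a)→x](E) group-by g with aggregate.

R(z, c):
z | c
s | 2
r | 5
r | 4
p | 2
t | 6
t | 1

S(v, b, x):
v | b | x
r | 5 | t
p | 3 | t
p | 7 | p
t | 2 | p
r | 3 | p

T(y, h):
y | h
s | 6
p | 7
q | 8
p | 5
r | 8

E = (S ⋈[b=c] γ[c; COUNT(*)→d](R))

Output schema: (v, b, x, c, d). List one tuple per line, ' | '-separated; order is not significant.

Stepwise |·|:
  S → 5
  R → 6
  γ[c; COUNT(*)→d](R) → 5
  (S ⋈[b=c] γ[c; COUNT(*)→d](R)) → 2

== RESULT ==
v | b | x | c | d
r | 5 | t | 5 | 1
t | 2 | p | 2 | 2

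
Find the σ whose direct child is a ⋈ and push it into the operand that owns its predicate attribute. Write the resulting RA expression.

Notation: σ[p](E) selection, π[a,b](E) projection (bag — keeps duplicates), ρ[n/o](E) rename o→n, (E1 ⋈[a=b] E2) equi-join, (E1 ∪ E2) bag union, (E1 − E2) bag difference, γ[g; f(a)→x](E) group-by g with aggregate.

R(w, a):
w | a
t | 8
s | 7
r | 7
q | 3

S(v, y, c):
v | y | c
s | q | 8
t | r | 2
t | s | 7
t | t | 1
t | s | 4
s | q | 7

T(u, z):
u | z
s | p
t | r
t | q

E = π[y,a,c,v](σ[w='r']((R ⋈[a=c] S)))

σ filters on w, owned by the left side.
E' = π[y,a,c,v]((σ[w='r'](R) ⋈[a=c] S))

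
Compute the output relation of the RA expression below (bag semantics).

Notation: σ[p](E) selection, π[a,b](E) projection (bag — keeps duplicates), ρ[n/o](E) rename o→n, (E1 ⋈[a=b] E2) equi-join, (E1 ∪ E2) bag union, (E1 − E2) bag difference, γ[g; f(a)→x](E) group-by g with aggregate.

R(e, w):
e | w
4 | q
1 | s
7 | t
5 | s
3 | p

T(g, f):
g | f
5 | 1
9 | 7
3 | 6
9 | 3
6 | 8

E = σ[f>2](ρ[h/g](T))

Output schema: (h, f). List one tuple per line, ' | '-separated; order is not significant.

Subexpression sizes:
  T → 5
  ρ[h/g](T) → 5
  σ[f>2](ρ[h/g](T)) → 4

== RESULT ==
h | f
3 | 6
6 | 8
9 | 3
9 | 7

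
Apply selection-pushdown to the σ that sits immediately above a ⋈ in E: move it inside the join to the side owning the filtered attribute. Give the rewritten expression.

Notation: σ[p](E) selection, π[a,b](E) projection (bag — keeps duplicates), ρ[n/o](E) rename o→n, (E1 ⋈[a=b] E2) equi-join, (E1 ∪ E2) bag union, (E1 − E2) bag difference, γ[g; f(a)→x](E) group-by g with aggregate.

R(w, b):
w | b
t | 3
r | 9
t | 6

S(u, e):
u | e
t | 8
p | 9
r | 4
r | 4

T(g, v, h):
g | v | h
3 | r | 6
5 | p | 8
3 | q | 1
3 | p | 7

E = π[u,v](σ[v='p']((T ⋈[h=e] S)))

σ filters on v, owned by the left side.
E' = π[u,v]((σ[v='p'](T) ⋈[h=e] S))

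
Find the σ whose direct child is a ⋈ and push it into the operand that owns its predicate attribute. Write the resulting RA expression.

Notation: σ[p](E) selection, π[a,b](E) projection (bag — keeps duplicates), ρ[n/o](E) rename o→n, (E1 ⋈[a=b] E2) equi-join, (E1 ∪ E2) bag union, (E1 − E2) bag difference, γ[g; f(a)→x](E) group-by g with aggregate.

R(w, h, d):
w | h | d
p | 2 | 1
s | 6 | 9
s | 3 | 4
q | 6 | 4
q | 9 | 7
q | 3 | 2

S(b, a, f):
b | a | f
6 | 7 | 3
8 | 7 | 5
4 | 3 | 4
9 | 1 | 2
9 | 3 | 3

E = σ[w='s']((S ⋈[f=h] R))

σ filters on w, owned by the right side.
E' = (S ⋈[f=h] σ[w='s'](R))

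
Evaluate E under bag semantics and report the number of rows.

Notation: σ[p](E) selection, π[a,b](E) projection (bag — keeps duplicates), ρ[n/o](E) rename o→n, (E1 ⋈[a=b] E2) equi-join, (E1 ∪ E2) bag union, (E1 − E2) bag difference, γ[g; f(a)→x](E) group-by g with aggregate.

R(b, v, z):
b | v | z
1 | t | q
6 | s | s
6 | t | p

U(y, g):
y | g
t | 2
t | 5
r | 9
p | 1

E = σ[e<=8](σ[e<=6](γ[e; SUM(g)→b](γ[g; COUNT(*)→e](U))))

Per-node cardinality:
  U → 4
  γ[g; COUNT(*)→e](U) → 4
  γ[e; SUM(g)→b](γ[g; COUNT(*)→e](U)) → 1
  σ[e<=6](γ[e; SUM(g)→b](γ[g; COUNT(*)→e](U))) → 1
  σ[e<=8](σ[e<=6](γ[e; SUM(g)→b](γ[g; COUNT(*)→e](U)))) → 1

|E| = 1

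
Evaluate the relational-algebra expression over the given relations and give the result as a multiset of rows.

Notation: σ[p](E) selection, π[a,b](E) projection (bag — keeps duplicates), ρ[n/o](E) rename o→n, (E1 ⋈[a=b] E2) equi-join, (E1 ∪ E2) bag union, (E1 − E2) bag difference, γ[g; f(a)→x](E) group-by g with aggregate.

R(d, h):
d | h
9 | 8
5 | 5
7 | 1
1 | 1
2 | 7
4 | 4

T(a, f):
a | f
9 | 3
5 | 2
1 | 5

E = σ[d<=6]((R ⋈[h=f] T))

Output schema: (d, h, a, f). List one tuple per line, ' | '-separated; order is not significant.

Stepwise |·|:
  R → 6
  T → 3
  (R ⋈[h=f] T) → 1
  σ[d<=6]((R ⋈[h=f] T)) → 1

== RESULT ==
d | h | a | f
5 | 5 | 1 | 5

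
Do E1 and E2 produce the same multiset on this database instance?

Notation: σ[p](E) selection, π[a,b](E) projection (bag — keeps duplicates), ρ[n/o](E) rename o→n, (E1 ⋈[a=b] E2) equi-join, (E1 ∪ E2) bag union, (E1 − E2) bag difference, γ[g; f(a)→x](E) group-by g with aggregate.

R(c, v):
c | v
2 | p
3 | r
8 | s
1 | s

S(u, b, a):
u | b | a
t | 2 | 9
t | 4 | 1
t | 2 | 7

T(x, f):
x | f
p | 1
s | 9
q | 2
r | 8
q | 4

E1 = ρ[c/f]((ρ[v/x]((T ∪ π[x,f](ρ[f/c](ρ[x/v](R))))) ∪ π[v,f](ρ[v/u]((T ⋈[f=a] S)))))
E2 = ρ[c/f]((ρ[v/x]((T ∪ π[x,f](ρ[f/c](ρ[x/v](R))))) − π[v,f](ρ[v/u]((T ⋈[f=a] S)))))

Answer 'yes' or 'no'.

E1 subexpression sizes:
  T → 5
  R → 4
  ρ[x/v](R) → 4
  ρ[f/c](ρ[x/v](R)) → 4
  π[x,f](ρ[f/c](ρ[x/v](R))) → 4
  (T ∪ π[x,f](ρ[f/c](ρ[x/v](R)))) → 9
  ρ[v/x]((T ∪ π[x,f](ρ[f/c](ρ[x/v](R))))) → 9
  T → 5
  S → 3
  (T ⋈[f=a] S) → 2
  ρ[v/u]((T ⋈[f=a] S)) → 2
  π[v,f](ρ[v/u]((T ⋈[f=a] S))) → 2
  (ρ[v/x]((T ∪ π[x,f](ρ[f/c](ρ[x/v](R))))) ∪ π[v,f](ρ[v/u]((T ⋈[f=a] S)))) → 11
  ρ[c/f]((ρ[v/x]((T ∪ π[x,f](ρ[f/c](ρ[x/v](R))))) ∪ π[v,f](ρ[v/u]((T ⋈[f=a] S))))) → 11
E2 subexpression sizes:
  T → 5
  R → 4
  ρ[x/v](R) → 4
  ρ[f/c](ρ[x/v](R)) → 4
  π[x,f](ρ[f/c](ρ[x/v](R))) → 4
  (T ∪ π[x,f](ρ[f/c](ρ[x/v](R)))) → 9
  ρ[v/x]((T ∪ π[x,f](ρ[f/c](ρ[x/v](R))))) → 9
  T → 5
  S → 3
  (T ⋈[f=a] S) → 2
  ρ[v/u]((T ⋈[f=a] S)) → 2
  π[v,f](ρ[v/u]((T ⋈[f=a] S))) → 2
  (ρ[v/x]((T ∪ π[x,f](ρ[f/c](ρ[x/v](R))))) − π[v,f](ρ[v/u]((T ⋈[f=a] S)))) → 9
  ρ[c/f]((ρ[v/x]((T ∪ π[x,f](ρ[f/c](ρ[x/v](R))))) − π[v,f](ρ[v/u]((T ⋈[f=a] S))))) → 9

E1 result:
v | c
p | 1
p | 2
q | 2
q | 4
r | 3
r | 8
s | 1
s | 8
s | 9
t | 1
t | 9
E2 result:
v | c
p | 1
p | 2
q | 2
q | 4
r | 3
r | 8
s | 1
s | 8
s | 9
Witness: ('t', 1) appears 1× in E1 but 0× in E2.

no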